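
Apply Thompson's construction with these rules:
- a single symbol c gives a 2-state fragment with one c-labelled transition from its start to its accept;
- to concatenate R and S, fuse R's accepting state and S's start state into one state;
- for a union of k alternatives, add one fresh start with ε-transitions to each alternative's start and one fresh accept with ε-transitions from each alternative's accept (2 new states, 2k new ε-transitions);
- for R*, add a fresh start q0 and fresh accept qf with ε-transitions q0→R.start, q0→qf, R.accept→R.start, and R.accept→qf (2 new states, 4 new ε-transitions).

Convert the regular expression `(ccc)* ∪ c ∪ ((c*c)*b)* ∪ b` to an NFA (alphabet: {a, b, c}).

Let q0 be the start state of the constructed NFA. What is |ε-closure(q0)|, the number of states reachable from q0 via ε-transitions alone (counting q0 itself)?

14

Compute the ε-closure size of each fragment's start state recursively; a symbol fragment's start has no outgoing ε-edge, so its closure is just itself (size 1).
  ccc : |ε-closure| equals the left operand's closure size = 1 (its accept is not ε-reachable, so the closure stops there)
  (ccc)* : the star's fresh start ε-reaches both the body's start and the fresh accept: |ε-closure| = 2 + 1 = 3
  c* : the star's fresh start ε-reaches both the body's start and the fresh accept: |ε-closure| = 2 + 1 = 3
  c*c : |ε-closure| = 3 + (1−1) = 3 (closure spills across the concat boundary because the left factor accepts ε)
  (c*c)* : |ε-closure| = 1 (new start) + 3 (body) + 1 (new accept) = 5
  (c*c)*b : |ε-closure| = 5 + (1−1) = 5 (closure spills across the concat boundary because the left factor accepts ε)
  ((c*c)*b)* : |ε-closure| = 1 (new start) + 5 (body) + 1 (new accept) = 7
  (ccc)* ∪ c ∪ ((c*c)*b)* ∪ b : new start ε-reaches every alternative's start; at least one alternative accepts ε, so the union's new accept is reached too: |ε-closure| = 1 + 3 + 1 + 7 + 1 + 1 = 14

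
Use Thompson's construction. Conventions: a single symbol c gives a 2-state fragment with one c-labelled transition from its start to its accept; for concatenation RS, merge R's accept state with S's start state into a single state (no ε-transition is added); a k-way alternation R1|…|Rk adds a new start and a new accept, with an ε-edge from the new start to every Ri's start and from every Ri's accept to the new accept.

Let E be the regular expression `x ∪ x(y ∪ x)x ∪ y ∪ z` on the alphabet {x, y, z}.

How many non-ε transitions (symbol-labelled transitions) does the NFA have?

By structural recursion:
Each of the 7 symbol leaves contributes exactly 1 symbol transition.
  y ∪ x = 2 symbol transitions
  x(y ∪ x)x = 4 symbol transitions
  x ∪ x(y ∪ x)x ∪ y ∪ z = 7 symbol transitions

7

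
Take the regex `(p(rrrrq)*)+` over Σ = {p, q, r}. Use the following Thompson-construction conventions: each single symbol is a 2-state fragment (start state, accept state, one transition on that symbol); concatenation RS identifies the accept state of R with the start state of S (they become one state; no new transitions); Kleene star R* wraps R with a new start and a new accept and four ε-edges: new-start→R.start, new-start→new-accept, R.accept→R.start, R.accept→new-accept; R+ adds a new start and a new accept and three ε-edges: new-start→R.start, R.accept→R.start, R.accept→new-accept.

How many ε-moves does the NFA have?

Recursing over subexpressions:
Each of the 6 symbol leaves contributes 0 ε-transitions.
  rrrrq : 0 ε-transitions
  (rrrrq)* : 4 ε-transitions
  p(rrrrq)* : 4 ε-transitions
  (p(rrrrq)*)+ : 7 ε-transitions

7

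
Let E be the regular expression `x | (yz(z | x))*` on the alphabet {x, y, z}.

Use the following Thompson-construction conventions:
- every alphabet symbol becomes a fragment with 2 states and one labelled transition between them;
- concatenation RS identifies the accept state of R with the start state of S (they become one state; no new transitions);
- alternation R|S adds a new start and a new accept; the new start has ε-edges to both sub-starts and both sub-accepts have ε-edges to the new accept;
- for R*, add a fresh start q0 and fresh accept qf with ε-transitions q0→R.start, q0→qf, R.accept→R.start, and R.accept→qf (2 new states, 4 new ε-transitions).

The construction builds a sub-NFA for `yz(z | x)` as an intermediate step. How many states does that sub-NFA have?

Fragment for `yz(z | x)`:
Each of the 4 symbol leaves contributes a 2-state fragment.
  z | x : 6 states
  yz(z | x) : 8 states

8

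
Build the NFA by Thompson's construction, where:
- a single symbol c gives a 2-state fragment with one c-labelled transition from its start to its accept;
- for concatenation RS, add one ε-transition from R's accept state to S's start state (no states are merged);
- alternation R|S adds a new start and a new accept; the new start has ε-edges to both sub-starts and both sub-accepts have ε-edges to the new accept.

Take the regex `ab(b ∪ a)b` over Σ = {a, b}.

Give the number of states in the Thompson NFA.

Per subexpression:
Each of the 5 symbol leaves contributes a 2-state fragment.
  b ∪ a = 6 states
  ab(b ∪ a)b = 12 states

12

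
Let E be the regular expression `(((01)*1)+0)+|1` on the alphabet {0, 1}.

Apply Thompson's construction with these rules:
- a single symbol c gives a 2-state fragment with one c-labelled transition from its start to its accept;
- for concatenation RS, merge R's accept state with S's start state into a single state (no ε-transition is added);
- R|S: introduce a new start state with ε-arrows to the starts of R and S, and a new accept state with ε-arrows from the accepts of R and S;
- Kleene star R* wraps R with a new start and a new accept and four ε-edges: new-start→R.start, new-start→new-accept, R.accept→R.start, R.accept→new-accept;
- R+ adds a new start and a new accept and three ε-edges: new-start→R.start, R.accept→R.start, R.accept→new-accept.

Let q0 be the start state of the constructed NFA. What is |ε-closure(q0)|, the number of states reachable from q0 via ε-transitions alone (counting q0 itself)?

Work bottom-up. For each fragment F, track |ε-closure(F.start)| and whether F's accept lies in that closure (i.e. whether F accepts ε). A single-symbol fragment has closure size 1 and does not accept ε.
  01 → same as the first factor's closure: |closure| = 1
  (01)* → new start has ε-edges to the inner start and to the new accept, so |closure| = 2 + 1 = 3
  (01)*1 → the left operand accepts ε, so the closure extends into the next operand (the shared merged state is already counted); |closure| = 3 + (1−1) = 3
  ((01)*1)+ → new start ε-reaches only the body's start; the new accept needs a symbol first: |closure| = 1 + 3 = 4
  ((01)*1)+0 → |closure| equals the left operand's closure size = 4 (its accept is not ε-reachable, so the closure stops there)
  (((01)*1)+0)+ → new start ε-reaches only the body's start; the new accept needs a symbol first: |closure| = 1 + 4 = 5
  (((01)*1)+0)+|1 → new start ε-reaches every alternative's start; none of them accept ε, so the new accept is not reached: |closure| = 1 + 5 + 1 = 7

7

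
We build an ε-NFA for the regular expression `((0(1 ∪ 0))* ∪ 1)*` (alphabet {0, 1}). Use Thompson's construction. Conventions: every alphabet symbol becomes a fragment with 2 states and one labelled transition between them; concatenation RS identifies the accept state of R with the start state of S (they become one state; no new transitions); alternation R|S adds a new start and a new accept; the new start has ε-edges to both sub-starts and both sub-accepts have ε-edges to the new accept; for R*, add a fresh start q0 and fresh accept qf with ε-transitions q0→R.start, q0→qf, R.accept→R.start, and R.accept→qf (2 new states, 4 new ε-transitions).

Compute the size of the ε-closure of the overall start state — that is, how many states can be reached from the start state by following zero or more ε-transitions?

8

Let C(F) = |ε-closure(F.start)| within fragment F, and note whether F accepts ε. Symbol fragments have C = 1 and do not accept ε. Then:
  1 ∪ 0 → |ε-closure| = 1 + 1 + 1 = 3 (the new accept is not ε-reachable since no branch accepts ε)
  0(1 ∪ 0) → |ε-closure| equals the left operand's closure size = 1 (its accept is not ε-reachable, so the closure stops there)
  (0(1 ∪ 0))* → new start has ε-edges to the inner start and to the new accept, so |ε-closure| = 2 + 1 = 3
  (0(1 ∪ 0))* ∪ 1 → new start ε-reaches every alternative's start; at least one alternative accepts ε, so the union's new accept is reached too: |ε-closure| = 1 + 3 + 1 + 1 = 6
  ((0(1 ∪ 0))* ∪ 1)* → new start has ε-edges to the inner start and to the new accept, so |ε-closure| = 2 + 6 = 8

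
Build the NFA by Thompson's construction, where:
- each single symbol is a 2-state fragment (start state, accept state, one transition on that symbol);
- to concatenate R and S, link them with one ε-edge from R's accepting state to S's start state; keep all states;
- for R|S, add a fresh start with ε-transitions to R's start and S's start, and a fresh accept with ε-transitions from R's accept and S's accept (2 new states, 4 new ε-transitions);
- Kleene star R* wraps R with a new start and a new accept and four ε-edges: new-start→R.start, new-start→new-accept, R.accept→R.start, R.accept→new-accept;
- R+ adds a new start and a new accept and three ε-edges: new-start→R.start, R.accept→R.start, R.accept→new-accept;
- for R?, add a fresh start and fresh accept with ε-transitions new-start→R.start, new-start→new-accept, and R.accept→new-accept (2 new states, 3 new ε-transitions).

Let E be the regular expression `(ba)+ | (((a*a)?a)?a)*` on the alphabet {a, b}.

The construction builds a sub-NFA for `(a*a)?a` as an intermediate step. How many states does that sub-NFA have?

Fragment for `(a*a)?a`:
Each of the 3 symbol leaves contributes a 2-state fragment.
  a* : 4 states
  a*a : 6 states
  (a*a)? : 8 states
  (a*a)?a : 10 states

10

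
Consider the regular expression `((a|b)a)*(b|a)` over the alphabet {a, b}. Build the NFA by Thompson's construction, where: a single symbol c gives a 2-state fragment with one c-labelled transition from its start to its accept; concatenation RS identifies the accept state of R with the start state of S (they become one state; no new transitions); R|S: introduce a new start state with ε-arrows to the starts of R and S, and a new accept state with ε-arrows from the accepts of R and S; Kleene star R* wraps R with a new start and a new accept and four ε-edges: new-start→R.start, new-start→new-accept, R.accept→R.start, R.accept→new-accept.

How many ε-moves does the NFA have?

12

Building bottom-up:
Each of the 5 symbol leaves contributes 0 ε-transitions.
  a|b → 4 ε-transitions
  (a|b)a → 4 ε-transitions
  ((a|b)a)* → 8 ε-transitions
  b|a → 4 ε-transitions
  ((a|b)a)*(b|a) → 12 ε-transitions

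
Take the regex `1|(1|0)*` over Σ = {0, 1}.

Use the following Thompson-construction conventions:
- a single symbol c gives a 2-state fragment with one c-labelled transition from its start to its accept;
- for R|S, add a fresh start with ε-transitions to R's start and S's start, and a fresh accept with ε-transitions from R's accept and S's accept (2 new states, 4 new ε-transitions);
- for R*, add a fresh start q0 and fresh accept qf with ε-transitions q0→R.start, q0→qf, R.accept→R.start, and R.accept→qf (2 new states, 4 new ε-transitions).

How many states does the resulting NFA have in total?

12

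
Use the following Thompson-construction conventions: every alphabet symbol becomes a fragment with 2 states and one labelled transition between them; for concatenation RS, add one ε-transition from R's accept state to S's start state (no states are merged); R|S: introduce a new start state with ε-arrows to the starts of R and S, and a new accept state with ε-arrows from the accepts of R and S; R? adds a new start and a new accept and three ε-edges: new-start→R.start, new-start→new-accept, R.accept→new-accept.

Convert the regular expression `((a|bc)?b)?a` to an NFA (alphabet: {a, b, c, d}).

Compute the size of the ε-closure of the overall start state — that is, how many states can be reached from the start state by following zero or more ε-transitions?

9

Compute the ε-closure size of each fragment's start state recursively; a symbol fragment's start has no outgoing ε-edge, so its closure is just itself (size 1).
  bc — |closure| equals the left operand's closure size = 1 (its accept is not ε-reachable, so the closure stops there)
  a|bc — new start ε-reaches every alternative's start; none of them accept ε, so the new accept is not reached: |closure| = 1 + 1 + 1 = 3
  (a|bc)? — new start has ε-edges to the inner start and to the new accept, so |closure| = 2 + 3 = 5
  (a|bc)?b — the left operand accepts ε, so the closure extends into the next operand (via the concat ε-link); |closure| = 5 + 1 = 6
  ((a|bc)?b)? — new start has ε-edges to the inner start and to the new accept, so |closure| = 2 + 6 = 8
  ((a|bc)?b)?a — the left operand accepts ε, so the closure extends into the next operand (via the concat ε-link); |closure| = 8 + 1 = 9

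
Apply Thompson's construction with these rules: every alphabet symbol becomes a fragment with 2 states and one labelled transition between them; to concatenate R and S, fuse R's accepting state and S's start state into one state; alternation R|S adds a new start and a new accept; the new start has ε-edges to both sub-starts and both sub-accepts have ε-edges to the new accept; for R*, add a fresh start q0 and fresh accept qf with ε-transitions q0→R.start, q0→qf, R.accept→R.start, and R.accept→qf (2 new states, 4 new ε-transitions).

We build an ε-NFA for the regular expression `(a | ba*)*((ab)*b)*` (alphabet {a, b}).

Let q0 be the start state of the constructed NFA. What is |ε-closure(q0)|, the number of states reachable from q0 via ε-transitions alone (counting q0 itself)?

9

Work bottom-up. For each fragment F, track |ε-closure(F.start)| and whether F's accept lies in that closure (i.e. whether F accepts ε). A single-symbol fragment has closure size 1 and does not accept ε.
  a* : |closure| = 1 (new start) + 1 (body) + 1 (new accept) = 3
  ba* : same as the first factor's closure: |closure| = 1
  a | ba* : new start ε-reaches every alternative's start; none of them accept ε, so the new accept is not reached: |closure| = 1 + 1 + 1 = 3
  (a | ba*)* : |closure| = 1 (new start) + 3 (body) + 1 (new accept) = 5
  ab : same as the first factor's closure: |closure| = 1
  (ab)* : |closure| = 1 (new start) + 1 (body) + 1 (new accept) = 3
  (ab)*b : |closure| = 3 + (1−1) = 3 (closure spills across the concat boundary because the left factor accepts ε)
  ((ab)*b)* : new start has ε-edges to the inner start and to the new accept, so |closure| = 2 + 3 = 5
  (a | ba*)*((ab)*b)* : |closure| = 5 + (5−1) = 9 (closure spills across the concat boundary because the left factor accepts ε)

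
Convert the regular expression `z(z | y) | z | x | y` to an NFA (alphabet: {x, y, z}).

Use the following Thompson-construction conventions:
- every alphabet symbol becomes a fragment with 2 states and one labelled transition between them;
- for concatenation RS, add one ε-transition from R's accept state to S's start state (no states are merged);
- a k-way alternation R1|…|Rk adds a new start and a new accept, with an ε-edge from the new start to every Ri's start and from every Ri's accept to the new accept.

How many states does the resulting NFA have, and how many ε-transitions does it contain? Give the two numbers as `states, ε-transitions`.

16, 13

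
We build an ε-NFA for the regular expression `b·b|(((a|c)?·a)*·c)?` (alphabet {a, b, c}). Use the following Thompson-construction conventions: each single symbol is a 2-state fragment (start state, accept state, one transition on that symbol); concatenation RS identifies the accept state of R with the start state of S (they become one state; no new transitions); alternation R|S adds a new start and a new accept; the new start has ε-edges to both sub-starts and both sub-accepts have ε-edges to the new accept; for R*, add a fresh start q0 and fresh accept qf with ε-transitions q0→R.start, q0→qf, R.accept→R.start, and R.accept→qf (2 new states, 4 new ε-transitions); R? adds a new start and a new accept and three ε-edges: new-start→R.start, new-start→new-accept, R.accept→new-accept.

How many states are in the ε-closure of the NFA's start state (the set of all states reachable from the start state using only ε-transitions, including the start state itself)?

12

Compute the ε-closure size of each fragment's start state recursively; a symbol fragment's start has no outgoing ε-edge, so its closure is just itself (size 1).
  b·b — same as the first factor's closure: |ε-closure| = 1
  a|c — new start ε-reaches every alternative's start; none of them accept ε, so the new accept is not reached: |ε-closure| = 1 + 1 + 1 = 3
  (a|c)? — |ε-closure| = 1 (new start) + 3 (body) + 1 (new accept, via ε) = 5
  (a|c)?·a — |ε-closure| = 5 + (1−1) = 5 (closure spills across the concat boundary because the left factor accepts ε)
  ((a|c)?·a)* — new start has ε-edges to the inner start and to the new accept, so |ε-closure| = 2 + 5 = 7
  ((a|c)?·a)*·c — |ε-closure| = 7 + (1−1) = 7 (closure spills across the concat boundary because the left factor accepts ε)
  (((a|c)?·a)*·c)? — |ε-closure| = 1 (new start) + 7 (body) + 1 (new accept, via ε) = 9
  b·b|(((a|c)?·a)*·c)? — |ε-closure| = 1 (new start) + (1 + 9) + 1 (new accept, since some branch ε-reaches its own accept) = 12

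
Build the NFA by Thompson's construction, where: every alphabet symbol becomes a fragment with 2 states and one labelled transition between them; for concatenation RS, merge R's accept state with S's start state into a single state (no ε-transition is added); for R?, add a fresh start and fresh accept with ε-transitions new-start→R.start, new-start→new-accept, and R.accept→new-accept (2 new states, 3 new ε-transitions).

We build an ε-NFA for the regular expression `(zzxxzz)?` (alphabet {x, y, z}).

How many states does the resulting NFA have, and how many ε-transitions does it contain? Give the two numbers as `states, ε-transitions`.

9, 3

By structural recursion:
Each of the 6 symbol leaves contributes 2 states and 0 ε-transitions.
  zzxxzz : 7 states, 0 ε-transitions
  (zzxxzz)? : 9 states, 3 ε-transitions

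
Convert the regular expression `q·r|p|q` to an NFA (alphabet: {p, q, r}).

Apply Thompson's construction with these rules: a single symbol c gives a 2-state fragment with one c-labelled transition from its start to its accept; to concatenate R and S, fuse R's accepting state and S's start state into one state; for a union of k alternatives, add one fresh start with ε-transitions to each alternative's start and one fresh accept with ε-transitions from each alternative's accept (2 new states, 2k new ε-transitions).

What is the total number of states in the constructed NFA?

Building bottom-up:
Each of the 4 symbol leaves contributes a 2-state fragment.
  q·r = 3 states
  q·r|p|q = 9 states

9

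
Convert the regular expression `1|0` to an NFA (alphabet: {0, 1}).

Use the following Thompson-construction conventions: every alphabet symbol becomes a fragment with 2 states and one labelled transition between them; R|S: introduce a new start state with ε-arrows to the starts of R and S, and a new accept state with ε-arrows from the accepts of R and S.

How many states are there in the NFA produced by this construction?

6

Building bottom-up:
Each of the 2 symbol leaves contributes a 2-state fragment.
  1|0 → 6 states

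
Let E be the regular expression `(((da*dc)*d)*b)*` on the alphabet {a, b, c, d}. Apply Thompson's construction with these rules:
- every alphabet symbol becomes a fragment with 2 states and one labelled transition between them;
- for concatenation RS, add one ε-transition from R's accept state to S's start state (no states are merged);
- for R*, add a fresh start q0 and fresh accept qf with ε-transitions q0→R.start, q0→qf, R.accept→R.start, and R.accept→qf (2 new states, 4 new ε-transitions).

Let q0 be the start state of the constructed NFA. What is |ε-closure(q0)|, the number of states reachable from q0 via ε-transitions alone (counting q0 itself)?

Work bottom-up. For each fragment F, track |ε-closure(F.start)| and whether F's accept lies in that closure (i.e. whether F accepts ε). A single-symbol fragment has closure size 1 and does not accept ε.
  a* — new start has ε-edges to the inner start and to the new accept, so |closure| = 2 + 1 = 3
  da*dc — same as the first factor's closure: |closure| = 1
  (da*dc)* — the star's fresh start ε-reaches both the body's start and the fresh accept: |closure| = 2 + 1 = 3
  (da*dc)*d — |closure| = 3 + 1 = 4 (closure spills across the concat boundary because the left factor accepts ε)
  ((da*dc)*d)* — the star's fresh start ε-reaches both the body's start and the fresh accept: |closure| = 2 + 4 = 6
  ((da*dc)*d)*b — the left operand accepts ε, so the closure extends into the next operand (via the concat ε-link); |closure| = 6 + 1 = 7
  (((da*dc)*d)*b)* — |closure| = 1 (new start) + 7 (body) + 1 (new accept) = 9

9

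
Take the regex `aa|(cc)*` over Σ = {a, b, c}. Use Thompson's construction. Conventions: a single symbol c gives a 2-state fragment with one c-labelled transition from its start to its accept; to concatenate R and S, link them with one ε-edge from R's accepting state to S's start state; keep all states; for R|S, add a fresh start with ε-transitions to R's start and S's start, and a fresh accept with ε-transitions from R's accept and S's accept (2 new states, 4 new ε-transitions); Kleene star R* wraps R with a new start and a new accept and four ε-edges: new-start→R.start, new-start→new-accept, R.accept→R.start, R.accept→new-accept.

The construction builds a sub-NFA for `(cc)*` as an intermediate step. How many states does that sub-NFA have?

Fragment for `(cc)*`:
Each of the 2 symbol leaves contributes a 2-state fragment.
  cc → 4 states
  (cc)* → 6 states

6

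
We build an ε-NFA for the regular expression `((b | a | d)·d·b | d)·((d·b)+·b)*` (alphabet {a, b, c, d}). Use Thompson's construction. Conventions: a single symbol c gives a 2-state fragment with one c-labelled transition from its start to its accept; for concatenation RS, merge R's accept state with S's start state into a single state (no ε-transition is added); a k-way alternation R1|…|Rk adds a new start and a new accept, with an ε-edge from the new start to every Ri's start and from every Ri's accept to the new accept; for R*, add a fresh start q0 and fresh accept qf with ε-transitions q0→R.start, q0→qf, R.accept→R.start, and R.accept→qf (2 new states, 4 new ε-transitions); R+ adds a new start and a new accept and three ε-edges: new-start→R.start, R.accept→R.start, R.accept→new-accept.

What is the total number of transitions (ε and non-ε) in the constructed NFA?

By structural recursion:
Each of the 9 symbol leaves contributes 1 transition (1 symbol, 0 ε).
  b | a | d = 9 transitions (3 symbol, 6 ε)
  (b | a | d)·d·b = 11 transitions (5 symbol, 6 ε)
  (b | a | d)·d·b | d = 16 transitions (6 symbol, 10 ε)
  d·b = 2 transitions (2 symbol, 0 ε)
  (d·b)+ = 5 transitions (2 symbol, 3 ε)
  (d·b)+·b = 6 transitions (3 symbol, 3 ε)
  ((d·b)+·b)* = 10 transitions (3 symbol, 7 ε)
  ((b | a | d)·d·b | d)·((d·b)+·b)* = 26 transitions (9 symbol, 17 ε)

26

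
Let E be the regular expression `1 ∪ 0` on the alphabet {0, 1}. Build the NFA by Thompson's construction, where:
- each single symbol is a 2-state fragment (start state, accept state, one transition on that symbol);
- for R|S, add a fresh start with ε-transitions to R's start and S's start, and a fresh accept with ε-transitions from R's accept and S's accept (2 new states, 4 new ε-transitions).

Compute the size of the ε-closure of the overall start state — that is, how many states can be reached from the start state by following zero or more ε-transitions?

3

Work bottom-up. For each fragment F, track |ε-closure(F.start)| and whether F's accept lies in that closure (i.e. whether F accepts ε). A single-symbol fragment has closure size 1 and does not accept ε.
  1 ∪ 0 : C = 1 + 1 + 1 = 3 (the new accept is not ε-reachable since no branch accepts ε)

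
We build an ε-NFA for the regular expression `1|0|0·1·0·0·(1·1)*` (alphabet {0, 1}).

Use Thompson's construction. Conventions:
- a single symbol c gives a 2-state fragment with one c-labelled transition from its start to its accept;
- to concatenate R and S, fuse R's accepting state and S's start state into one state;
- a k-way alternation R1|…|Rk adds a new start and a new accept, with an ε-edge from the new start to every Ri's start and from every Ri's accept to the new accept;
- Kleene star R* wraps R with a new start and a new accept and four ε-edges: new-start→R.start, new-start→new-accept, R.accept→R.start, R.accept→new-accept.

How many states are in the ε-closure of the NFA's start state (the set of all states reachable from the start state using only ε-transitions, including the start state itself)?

4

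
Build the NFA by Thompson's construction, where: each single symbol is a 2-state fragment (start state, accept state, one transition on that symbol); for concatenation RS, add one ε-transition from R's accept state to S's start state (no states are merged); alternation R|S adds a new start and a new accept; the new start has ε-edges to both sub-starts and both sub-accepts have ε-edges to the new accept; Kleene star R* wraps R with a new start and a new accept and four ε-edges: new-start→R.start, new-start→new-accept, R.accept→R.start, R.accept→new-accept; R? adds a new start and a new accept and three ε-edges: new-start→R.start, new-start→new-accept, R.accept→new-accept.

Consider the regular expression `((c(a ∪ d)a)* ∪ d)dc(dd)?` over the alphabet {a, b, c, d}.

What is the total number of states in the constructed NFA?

26

Recursing over subexpressions:
Each of the 9 symbol leaves contributes a 2-state fragment.
  a ∪ d → 6 states
  c(a ∪ d)a → 10 states
  (c(a ∪ d)a)* → 12 states
  (c(a ∪ d)a)* ∪ d → 16 states
  dd → 4 states
  (dd)? → 6 states
  ((c(a ∪ d)a)* ∪ d)dc(dd)? → 26 states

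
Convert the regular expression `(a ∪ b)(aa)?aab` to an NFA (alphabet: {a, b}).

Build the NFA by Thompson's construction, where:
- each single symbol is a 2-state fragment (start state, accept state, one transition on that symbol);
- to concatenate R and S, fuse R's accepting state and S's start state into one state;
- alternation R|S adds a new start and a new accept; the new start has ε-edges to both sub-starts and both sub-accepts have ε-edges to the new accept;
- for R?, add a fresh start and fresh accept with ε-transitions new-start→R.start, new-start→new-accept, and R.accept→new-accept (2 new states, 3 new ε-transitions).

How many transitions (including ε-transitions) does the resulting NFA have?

14

By structural recursion:
Each of the 7 symbol leaves contributes 1 transition (1 symbol, 0 ε).
  a ∪ b — 6 transitions (2 symbol, 4 ε)
  aa — 2 transitions (2 symbol, 0 ε)
  (aa)? — 5 transitions (2 symbol, 3 ε)
  (a ∪ b)(aa)?aab — 14 transitions (7 symbol, 7 ε)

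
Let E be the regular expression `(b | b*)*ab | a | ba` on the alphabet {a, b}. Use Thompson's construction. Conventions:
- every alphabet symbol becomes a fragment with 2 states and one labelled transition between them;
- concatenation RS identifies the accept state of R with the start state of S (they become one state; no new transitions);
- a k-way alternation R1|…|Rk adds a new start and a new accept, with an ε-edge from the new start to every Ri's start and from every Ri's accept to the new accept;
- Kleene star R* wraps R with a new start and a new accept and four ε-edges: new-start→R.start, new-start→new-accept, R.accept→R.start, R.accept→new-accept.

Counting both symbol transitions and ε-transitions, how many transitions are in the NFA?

Recursing over subexpressions:
Each of the 7 symbol leaves contributes 1 transition (1 symbol, 0 ε).
  b* → 5 transitions (1 symbol, 4 ε)
  b | b* → 10 transitions (2 symbol, 8 ε)
  (b | b*)* → 14 transitions (2 symbol, 12 ε)
  (b | b*)*ab → 16 transitions (4 symbol, 12 ε)
  ba → 2 transitions (2 symbol, 0 ε)
  (b | b*)*ab | a | ba → 25 transitions (7 symbol, 18 ε)

25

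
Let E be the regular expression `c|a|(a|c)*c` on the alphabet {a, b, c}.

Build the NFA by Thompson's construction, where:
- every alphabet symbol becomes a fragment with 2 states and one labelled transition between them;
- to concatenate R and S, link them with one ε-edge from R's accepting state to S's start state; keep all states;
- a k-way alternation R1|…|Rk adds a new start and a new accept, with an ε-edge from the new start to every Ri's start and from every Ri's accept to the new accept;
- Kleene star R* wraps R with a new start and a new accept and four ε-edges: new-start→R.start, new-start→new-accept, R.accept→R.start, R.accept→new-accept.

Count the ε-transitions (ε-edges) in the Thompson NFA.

15

Recursing over subexpressions:
Each of the 5 symbol leaves contributes 0 ε-transitions.
  a|c — 4 ε-transitions
  (a|c)* — 8 ε-transitions
  (a|c)*c — 9 ε-transitions
  c|a|(a|c)*c — 15 ε-transitions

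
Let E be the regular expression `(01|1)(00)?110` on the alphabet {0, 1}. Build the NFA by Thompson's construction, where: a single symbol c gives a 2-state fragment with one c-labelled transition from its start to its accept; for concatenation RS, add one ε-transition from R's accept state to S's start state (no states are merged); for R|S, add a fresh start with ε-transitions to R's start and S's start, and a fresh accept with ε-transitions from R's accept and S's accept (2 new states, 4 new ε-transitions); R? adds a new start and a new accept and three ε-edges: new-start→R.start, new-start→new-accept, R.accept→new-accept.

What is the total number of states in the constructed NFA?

Bottom-up over the parse tree:
Each of the 8 symbol leaves contributes a 2-state fragment.
  01 : 4 states
  01|1 : 8 states
  00 : 4 states
  (00)? : 6 states
  (01|1)(00)?110 : 20 states

20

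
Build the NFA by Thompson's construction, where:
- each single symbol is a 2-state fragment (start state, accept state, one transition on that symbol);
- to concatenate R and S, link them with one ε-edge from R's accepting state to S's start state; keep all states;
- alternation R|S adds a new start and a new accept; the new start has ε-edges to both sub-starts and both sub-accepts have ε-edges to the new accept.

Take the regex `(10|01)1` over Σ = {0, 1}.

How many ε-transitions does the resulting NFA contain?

7

Recursing over subexpressions:
Each of the 5 symbol leaves contributes 0 ε-transitions.
  10 : 1 ε-transition
  01 : 1 ε-transition
  10|01 : 6 ε-transitions
  (10|01)1 : 7 ε-transitions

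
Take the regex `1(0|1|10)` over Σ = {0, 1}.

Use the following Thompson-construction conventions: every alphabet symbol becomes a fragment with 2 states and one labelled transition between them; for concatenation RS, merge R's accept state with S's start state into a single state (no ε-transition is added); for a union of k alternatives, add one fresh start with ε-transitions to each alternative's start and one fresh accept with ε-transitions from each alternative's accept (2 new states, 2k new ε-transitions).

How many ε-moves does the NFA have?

6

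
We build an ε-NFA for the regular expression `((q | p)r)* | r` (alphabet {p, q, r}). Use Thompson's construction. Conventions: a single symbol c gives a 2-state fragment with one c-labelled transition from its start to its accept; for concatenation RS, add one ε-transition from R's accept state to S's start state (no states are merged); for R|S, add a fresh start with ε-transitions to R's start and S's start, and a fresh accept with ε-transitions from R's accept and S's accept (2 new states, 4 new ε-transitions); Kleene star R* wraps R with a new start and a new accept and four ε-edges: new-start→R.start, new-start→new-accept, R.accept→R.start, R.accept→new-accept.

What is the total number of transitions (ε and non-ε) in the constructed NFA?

Per subexpression:
Each of the 4 symbol leaves contributes 1 transition (1 symbol, 0 ε).
  q | p — 6 transitions (2 symbol, 4 ε)
  (q | p)r — 8 transitions (3 symbol, 5 ε)
  ((q | p)r)* — 12 transitions (3 symbol, 9 ε)
  ((q | p)r)* | r — 17 transitions (4 symbol, 13 ε)

17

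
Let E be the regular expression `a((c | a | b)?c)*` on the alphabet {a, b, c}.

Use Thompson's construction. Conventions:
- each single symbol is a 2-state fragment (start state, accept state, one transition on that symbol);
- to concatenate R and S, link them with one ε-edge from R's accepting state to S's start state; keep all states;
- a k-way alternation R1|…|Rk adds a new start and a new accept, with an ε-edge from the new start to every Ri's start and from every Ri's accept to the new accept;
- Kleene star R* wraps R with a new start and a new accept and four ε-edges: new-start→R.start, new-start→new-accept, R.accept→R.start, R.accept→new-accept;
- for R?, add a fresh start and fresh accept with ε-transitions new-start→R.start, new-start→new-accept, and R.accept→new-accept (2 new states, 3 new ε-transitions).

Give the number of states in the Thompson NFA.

Per subexpression:
Each of the 5 symbol leaves contributes a 2-state fragment.
  c | a | b = 8 states
  (c | a | b)? = 10 states
  (c | a | b)?c = 12 states
  ((c | a | b)?c)* = 14 states
  a((c | a | b)?c)* = 16 states

16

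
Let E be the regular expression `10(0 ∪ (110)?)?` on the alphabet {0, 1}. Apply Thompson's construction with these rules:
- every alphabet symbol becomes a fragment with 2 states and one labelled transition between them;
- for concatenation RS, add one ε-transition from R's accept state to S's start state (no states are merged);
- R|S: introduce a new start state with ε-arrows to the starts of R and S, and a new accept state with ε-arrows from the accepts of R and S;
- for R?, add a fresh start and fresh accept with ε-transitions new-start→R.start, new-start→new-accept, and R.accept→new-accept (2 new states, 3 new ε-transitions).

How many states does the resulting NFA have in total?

Recursing over subexpressions:
Each of the 6 symbol leaves contributes a 2-state fragment.
  110 — 6 states
  (110)? — 8 states
  0 ∪ (110)? — 12 states
  (0 ∪ (110)?)? — 14 states
  10(0 ∪ (110)?)? — 18 states

18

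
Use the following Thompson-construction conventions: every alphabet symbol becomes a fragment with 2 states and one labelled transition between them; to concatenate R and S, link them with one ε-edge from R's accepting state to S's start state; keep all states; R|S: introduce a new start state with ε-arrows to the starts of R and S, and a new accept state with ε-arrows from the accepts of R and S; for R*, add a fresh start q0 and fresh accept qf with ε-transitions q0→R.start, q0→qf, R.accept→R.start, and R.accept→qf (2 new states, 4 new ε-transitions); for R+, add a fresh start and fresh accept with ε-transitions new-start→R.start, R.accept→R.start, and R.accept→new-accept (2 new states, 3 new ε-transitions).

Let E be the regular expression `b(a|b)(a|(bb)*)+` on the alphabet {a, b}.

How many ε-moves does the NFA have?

18

By structural recursion:
Each of the 6 symbol leaves contributes 0 ε-transitions.
  a|b = 4 ε-transitions
  bb = 1 ε-transition
  (bb)* = 5 ε-transitions
  a|(bb)* = 9 ε-transitions
  (a|(bb)*)+ = 12 ε-transitions
  b(a|b)(a|(bb)*)+ = 18 ε-transitions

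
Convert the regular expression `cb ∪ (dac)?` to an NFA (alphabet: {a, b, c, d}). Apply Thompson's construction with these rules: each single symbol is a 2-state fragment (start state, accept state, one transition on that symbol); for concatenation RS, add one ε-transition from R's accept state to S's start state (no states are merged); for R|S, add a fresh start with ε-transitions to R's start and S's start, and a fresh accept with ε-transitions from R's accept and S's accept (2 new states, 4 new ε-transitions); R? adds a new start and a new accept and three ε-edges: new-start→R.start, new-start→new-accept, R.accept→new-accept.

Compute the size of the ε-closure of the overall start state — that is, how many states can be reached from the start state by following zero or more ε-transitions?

Let C(F) = |ε-closure(F.start)| within fragment F, and note whether F accepts ε. Symbol fragments have C = 1 and do not accept ε. Then:
  cb : same as the first factor's closure: C = 1
  dac : C equals the left operand's closure size = 1 (its accept is not ε-reachable, so the closure stops there)
  (dac)? : C = 1 (new start) + 1 (body) + 1 (new accept, via ε) = 3
  cb ∪ (dac)? : new start ε-reaches every alternative's start; at least one alternative accepts ε, so the union's new accept is reached too: C = 1 + 1 + 3 + 1 = 6

6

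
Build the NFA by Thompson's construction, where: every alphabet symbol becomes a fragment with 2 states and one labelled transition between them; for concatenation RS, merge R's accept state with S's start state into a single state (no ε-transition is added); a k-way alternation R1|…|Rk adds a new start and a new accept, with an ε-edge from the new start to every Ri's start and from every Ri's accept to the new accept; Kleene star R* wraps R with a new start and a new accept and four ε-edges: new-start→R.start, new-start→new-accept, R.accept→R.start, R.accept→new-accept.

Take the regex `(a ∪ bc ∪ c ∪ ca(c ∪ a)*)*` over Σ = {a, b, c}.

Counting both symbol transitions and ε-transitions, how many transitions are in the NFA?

Building bottom-up:
Each of the 8 symbol leaves contributes 1 transition (1 symbol, 0 ε).
  bc = 2 transitions (2 symbol, 0 ε)
  c ∪ a = 6 transitions (2 symbol, 4 ε)
  (c ∪ a)* = 10 transitions (2 symbol, 8 ε)
  ca(c ∪ a)* = 12 transitions (4 symbol, 8 ε)
  a ∪ bc ∪ c ∪ ca(c ∪ a)* = 24 transitions (8 symbol, 16 ε)
  (a ∪ bc ∪ c ∪ ca(c ∪ a)*)* = 28 transitions (8 symbol, 20 ε)

28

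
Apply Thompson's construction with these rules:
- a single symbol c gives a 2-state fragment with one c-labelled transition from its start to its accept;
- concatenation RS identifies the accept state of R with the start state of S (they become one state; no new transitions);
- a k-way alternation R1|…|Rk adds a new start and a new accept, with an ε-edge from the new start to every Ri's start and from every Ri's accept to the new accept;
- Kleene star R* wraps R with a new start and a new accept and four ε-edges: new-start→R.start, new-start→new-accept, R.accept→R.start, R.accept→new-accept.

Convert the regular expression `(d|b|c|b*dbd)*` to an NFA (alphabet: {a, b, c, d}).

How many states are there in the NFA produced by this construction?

Per subexpression:
Each of the 7 symbol leaves contributes a 2-state fragment.
  b* → 4 states
  b*dbd → 7 states
  d|b|c|b*dbd → 15 states
  (d|b|c|b*dbd)* → 17 states

17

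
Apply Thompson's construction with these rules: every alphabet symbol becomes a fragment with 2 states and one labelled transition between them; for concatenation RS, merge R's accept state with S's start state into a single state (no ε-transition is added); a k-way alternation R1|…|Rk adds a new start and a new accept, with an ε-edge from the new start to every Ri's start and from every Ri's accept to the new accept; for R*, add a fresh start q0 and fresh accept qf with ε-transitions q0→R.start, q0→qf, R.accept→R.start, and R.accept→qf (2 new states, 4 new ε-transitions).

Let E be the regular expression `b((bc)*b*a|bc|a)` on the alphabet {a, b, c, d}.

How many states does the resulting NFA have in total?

Building bottom-up:
Each of the 8 symbol leaves contributes a 2-state fragment.
  bc : 3 states
  (bc)* : 5 states
  b* : 4 states
  (bc)*b*a : 9 states
  bc : 3 states
  (bc)*b*a|bc|a : 16 states
  b((bc)*b*a|bc|a) : 17 states

17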